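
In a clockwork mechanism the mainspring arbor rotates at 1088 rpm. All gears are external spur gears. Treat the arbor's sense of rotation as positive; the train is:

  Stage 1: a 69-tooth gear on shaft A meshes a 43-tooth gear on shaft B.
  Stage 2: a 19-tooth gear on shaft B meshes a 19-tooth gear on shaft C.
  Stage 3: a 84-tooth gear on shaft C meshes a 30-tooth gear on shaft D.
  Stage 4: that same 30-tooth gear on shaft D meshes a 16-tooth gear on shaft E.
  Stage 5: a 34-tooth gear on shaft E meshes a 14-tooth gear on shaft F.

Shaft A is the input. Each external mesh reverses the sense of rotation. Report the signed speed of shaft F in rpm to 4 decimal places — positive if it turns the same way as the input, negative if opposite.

Stage 1 [69T→43T]: ω = 1088.0000×69/43 = 1745.8605 rpm, dir flips to −; running = −1745.8605
Stage 2 [19T→19T]: ω = 1745.8605×19/19 = 1745.8605 rpm, dir flips to +; running = +1745.8605
Stage 3 [84T→30T]: ω = 1745.8605×84/30 = 4888.4093 rpm, dir flips to −; running = −4888.4093
Stage 4 [30T→16T]: ω = 4888.4093×30/16 = 9165.7674 rpm, dir flips to +; running = +9165.7674
Stage 5 [34T→14T]: ω = 9165.7674×34/14 = 22259.7209 rpm, dir flips to −; running = −22259.7209

-22259.7209 rpm (opposite to input, |ω| = 22259.7209 rpm)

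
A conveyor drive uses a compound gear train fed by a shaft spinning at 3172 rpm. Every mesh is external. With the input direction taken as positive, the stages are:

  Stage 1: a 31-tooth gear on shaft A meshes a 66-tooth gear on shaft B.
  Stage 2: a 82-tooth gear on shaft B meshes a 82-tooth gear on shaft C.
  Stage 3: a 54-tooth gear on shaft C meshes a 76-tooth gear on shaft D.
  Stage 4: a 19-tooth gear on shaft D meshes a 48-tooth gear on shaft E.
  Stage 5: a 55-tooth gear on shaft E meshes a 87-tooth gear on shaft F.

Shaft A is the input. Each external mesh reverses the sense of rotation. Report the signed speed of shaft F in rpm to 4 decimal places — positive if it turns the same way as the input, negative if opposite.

Stage 1 [31T→66T]: ω = 3172.0000×31/66 = 1489.8788 rpm, dir flips to −; running = −1489.8788
Stage 2 [82T→82T]: ω = 1489.8788×82/82 = 1489.8788 rpm, dir flips to +; running = +1489.8788
Stage 3 [54T→76T]: ω = 1489.8788×54/76 = 1058.5981 rpm, dir flips to −; running = −1058.5981
Stage 4 [19T→48T]: ω = 1058.5981×19/48 = 419.0284 rpm, dir flips to +; running = +419.0284
Stage 5 [55T→87T]: ω = 419.0284×55/87 = 264.9030 rpm, dir flips to −; running = −264.9030

-264.9030 rpm (opposite to input, |ω| = 264.9030 rpm)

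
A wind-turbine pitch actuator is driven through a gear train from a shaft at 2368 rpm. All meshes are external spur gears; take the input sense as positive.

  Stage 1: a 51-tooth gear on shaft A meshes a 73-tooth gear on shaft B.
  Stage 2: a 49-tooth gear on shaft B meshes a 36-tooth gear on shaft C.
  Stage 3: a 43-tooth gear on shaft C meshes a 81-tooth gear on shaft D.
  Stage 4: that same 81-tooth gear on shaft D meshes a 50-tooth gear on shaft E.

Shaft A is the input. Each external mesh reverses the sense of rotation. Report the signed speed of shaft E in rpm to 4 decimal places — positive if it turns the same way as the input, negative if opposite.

Stage 1 [51T→73T]: ω = 2368.0000×51/73 = 1654.3562 rpm, dir flips to −; running = −1654.3562
Stage 2 [49T→36T]: ω = 1654.3562×49/36 = 2251.7626 rpm, dir flips to +; running = +2251.7626
Stage 3 [43T→81T]: ω = 2251.7626×43/81 = 1195.3801 rpm, dir flips to −; running = −1195.3801
Stage 4 [81T→50T]: ω = 1195.3801×81/50 = 1936.5158 rpm, dir flips to +; running = +1936.5158

+1936.5158 rpm (same as input, |ω| = 1936.5158 rpm)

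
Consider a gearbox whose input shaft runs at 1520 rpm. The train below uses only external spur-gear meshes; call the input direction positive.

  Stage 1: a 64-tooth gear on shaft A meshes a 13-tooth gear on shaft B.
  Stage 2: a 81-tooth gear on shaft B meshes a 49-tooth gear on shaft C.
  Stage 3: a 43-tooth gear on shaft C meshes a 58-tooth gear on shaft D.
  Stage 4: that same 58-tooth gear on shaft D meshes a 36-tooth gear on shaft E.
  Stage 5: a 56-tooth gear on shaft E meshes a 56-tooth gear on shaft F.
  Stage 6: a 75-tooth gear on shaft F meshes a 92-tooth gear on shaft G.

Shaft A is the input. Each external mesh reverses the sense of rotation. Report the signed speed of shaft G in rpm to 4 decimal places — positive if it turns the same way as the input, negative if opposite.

+12045.0481 rpm (same as input, |ω| = 12045.0481 rpm)

Stage 1 [64T→13T]: ω = 1520.0000×64/13 = 7483.0769 rpm, dir flips to −; running = −7483.0769
Stage 2 [81T→49T]: ω = 7483.0769×81/49 = 12369.9843 rpm, dir flips to +; running = +12369.9843
Stage 3 [43T→58T]: ω = 12369.9843×43/58 = 9170.8504 rpm, dir flips to −; running = −9170.8504
Stage 4 [58T→36T]: ω = 9170.8504×58/36 = 14775.2590 rpm, dir flips to +; running = +14775.2590
Stage 5 [56T→56T]: ω = 14775.2590×56/56 = 14775.2590 rpm, dir flips to −; running = −14775.2590
Stage 6 [75T→92T]: ω = 14775.2590×75/92 = 12045.0481 rpm, dir flips to +; running = +12045.0481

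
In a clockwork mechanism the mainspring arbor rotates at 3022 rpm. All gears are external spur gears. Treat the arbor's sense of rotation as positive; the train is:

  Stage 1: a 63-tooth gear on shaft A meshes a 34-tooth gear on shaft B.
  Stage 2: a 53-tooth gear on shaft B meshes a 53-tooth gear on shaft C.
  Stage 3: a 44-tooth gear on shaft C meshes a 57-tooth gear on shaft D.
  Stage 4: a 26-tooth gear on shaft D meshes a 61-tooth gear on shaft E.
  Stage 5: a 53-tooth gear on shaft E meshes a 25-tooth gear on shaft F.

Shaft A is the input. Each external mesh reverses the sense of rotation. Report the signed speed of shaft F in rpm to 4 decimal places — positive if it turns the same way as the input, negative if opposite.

Stage 1 [63T→34T]: ω = 3022.0000×63/34 = 5599.5882 rpm, dir flips to −; running = −5599.5882
Stage 2 [53T→53T]: ω = 5599.5882×53/53 = 5599.5882 rpm, dir flips to +; running = +5599.5882
Stage 3 [44T→57T]: ω = 5599.5882×44/57 = 4322.4892 rpm, dir flips to −; running = −4322.4892
Stage 4 [26T→61T]: ω = 4322.4892×26/61 = 1842.3724 rpm, dir flips to +; running = +1842.3724
Stage 5 [53T→25T]: ω = 1842.3724×53/25 = 3905.8296 rpm, dir flips to −; running = −3905.8296

-3905.8296 rpm (opposite to input, |ω| = 3905.8296 rpm)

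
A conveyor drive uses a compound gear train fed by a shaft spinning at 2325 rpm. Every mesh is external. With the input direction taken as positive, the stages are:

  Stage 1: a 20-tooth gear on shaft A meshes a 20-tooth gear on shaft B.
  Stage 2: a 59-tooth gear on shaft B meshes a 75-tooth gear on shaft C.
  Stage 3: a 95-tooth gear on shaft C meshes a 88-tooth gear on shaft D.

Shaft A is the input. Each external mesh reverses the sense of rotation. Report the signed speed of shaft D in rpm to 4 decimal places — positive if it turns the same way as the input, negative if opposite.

-1974.4886 rpm (opposite to input, |ω| = 1974.4886 rpm)

Stage 1 [20T→20T]: ω = 2325.0000×20/20 = 2325.0000 rpm, dir flips to −; running = −2325.0000
Stage 2 [59T→75T]: ω = 2325.0000×59/75 = 1829.0000 rpm, dir flips to +; running = +1829.0000
Stage 3 [95T→88T]: ω = 1829.0000×95/88 = 1974.4886 rpm, dir flips to −; running = −1974.4886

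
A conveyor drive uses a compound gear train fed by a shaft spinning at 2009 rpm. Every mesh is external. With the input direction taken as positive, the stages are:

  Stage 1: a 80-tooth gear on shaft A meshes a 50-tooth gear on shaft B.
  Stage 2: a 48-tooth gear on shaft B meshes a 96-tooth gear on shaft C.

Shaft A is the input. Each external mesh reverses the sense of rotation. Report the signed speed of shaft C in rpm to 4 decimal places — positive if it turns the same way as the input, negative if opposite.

Stage 1 [80T→50T]: ω = 2009.0000×80/50 = 3214.4000 rpm, dir flips to −; running = −3214.4000
Stage 2 [48T→96T]: ω = 3214.4000×48/96 = 1607.2000 rpm, dir flips to +; running = +1607.2000

+1607.2000 rpm (same as input, |ω| = 1607.2000 rpm)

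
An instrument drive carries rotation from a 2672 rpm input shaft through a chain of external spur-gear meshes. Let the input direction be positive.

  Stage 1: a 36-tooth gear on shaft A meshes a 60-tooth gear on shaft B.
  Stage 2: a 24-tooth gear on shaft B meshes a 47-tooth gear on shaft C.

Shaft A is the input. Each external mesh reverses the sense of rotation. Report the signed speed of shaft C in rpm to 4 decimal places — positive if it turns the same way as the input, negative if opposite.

+818.6553 rpm (same as input, |ω| = 818.6553 rpm)

Stage 1 [36T→60T]: ω = 2672.0000×36/60 = 1603.2000 rpm, dir flips to −; running = −1603.2000
Stage 2 [24T→47T]: ω = 1603.2000×24/47 = 818.6553 rpm, dir flips to +; running = +818.6553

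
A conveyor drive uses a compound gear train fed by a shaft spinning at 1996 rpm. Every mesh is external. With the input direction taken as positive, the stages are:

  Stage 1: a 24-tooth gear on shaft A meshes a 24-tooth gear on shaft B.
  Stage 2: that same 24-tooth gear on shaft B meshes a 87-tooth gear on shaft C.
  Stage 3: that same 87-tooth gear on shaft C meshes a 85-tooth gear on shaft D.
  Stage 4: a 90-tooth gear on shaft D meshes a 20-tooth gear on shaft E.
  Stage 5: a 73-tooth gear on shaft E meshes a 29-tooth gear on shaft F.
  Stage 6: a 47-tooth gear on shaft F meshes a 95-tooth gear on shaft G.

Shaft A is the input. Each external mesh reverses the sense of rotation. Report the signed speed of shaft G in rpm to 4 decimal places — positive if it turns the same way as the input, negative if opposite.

+3158.3807 rpm (same as input, |ω| = 3158.3807 rpm)

Stage 1 [24T→24T]: ω = 1996.0000×24/24 = 1996.0000 rpm, dir flips to −; running = −1996.0000
Stage 2 [24T→87T]: ω = 1996.0000×24/87 = 550.6207 rpm, dir flips to +; running = +550.6207
Stage 3 [87T→85T]: ω = 550.6207×87/85 = 563.5765 rpm, dir flips to −; running = −563.5765
Stage 4 [90T→20T]: ω = 563.5765×90/20 = 2536.0941 rpm, dir flips to +; running = +2536.0941
Stage 5 [73T→29T]: ω = 2536.0941×73/29 = 6383.9611 rpm, dir flips to −; running = −6383.9611
Stage 6 [47T→95T]: ω = 6383.9611×47/95 = 3158.3807 rpm, dir flips to +; running = +3158.3807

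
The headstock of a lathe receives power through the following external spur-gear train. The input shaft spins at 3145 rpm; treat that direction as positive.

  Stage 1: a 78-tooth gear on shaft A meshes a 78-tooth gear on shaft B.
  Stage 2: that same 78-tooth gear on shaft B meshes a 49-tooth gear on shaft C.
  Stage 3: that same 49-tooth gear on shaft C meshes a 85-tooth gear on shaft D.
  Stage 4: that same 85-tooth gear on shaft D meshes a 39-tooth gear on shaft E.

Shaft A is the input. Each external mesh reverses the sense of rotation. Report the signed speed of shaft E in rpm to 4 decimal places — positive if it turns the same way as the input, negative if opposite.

Stage 1 [78T→78T]: ω = 3145.0000×78/78 = 3145.0000 rpm, dir flips to −; running = −3145.0000
Stage 2 [78T→49T]: ω = 3145.0000×78/49 = 5006.3265 rpm, dir flips to +; running = +5006.3265
Stage 3 [49T→85T]: ω = 5006.3265×49/85 = 2886.0000 rpm, dir flips to −; running = −2886.0000
Stage 4 [85T→39T]: ω = 2886.0000×85/39 = 6290.0000 rpm, dir flips to +; running = +6290.0000

+6290.0000 rpm (same as input, |ω| = 6290.0000 rpm)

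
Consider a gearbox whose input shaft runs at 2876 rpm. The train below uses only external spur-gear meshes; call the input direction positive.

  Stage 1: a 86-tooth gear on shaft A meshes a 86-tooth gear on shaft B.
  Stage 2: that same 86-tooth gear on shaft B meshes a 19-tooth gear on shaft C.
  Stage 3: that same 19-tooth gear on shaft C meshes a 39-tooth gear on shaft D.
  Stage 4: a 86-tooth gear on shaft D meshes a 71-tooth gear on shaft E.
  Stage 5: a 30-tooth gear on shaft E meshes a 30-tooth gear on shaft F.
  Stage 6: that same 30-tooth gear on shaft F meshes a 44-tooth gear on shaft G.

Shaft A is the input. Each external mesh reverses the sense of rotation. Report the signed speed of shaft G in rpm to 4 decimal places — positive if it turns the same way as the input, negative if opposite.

+5237.5889 rpm (same as input, |ω| = 5237.5889 rpm)

Stage 1 [86T→86T]: ω = 2876.0000×86/86 = 2876.0000 rpm, dir flips to −; running = −2876.0000
Stage 2 [86T→19T]: ω = 2876.0000×86/19 = 13017.6842 rpm, dir flips to +; running = +13017.6842
Stage 3 [19T→39T]: ω = 13017.6842×19/39 = 6341.9487 rpm, dir flips to −; running = −6341.9487
Stage 4 [86T→71T]: ω = 6341.9487×86/71 = 7681.7970 rpm, dir flips to +; running = +7681.7970
Stage 5 [30T→30T]: ω = 7681.7970×30/30 = 7681.7970 rpm, dir flips to −; running = −7681.7970
Stage 6 [30T→44T]: ω = 7681.7970×30/44 = 5237.5889 rpm, dir flips to +; running = +5237.5889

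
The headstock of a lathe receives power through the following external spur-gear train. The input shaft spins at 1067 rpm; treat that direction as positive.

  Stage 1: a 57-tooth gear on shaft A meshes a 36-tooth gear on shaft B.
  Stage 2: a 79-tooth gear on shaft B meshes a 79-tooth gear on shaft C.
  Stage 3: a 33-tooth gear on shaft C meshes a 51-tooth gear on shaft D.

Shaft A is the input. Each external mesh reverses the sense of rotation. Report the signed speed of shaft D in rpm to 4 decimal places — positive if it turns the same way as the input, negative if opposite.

-1093.1520 rpm (opposite to input, |ω| = 1093.1520 rpm)

Stage 1 [57T→36T]: ω = 1067.0000×57/36 = 1689.4167 rpm, dir flips to −; running = −1689.4167
Stage 2 [79T→79T]: ω = 1689.4167×79/79 = 1689.4167 rpm, dir flips to +; running = +1689.4167
Stage 3 [33T→51T]: ω = 1689.4167×33/51 = 1093.1520 rpm, dir flips to −; running = −1093.1520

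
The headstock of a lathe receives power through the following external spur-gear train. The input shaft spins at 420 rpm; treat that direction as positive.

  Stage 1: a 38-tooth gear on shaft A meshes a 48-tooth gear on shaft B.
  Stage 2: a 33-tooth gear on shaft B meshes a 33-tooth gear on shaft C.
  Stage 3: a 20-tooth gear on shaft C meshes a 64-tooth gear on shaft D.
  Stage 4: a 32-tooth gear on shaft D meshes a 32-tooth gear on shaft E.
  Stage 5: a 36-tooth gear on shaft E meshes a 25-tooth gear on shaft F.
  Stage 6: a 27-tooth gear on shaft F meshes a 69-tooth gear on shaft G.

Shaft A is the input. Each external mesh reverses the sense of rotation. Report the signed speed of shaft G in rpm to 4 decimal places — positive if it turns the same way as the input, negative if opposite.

Stage 1 [38T→48T]: ω = 420.0000×38/48 = 332.5000 rpm, dir flips to −; running = −332.5000
Stage 2 [33T→33T]: ω = 332.5000×33/33 = 332.5000 rpm, dir flips to +; running = +332.5000
Stage 3 [20T→64T]: ω = 332.5000×20/64 = 103.9062 rpm, dir flips to −; running = −103.9062
Stage 4 [32T→32T]: ω = 103.9062×32/32 = 103.9062 rpm, dir flips to +; running = +103.9062
Stage 5 [36T→25T]: ω = 103.9062×36/25 = 149.6250 rpm, dir flips to −; running = −149.6250
Stage 6 [27T→69T]: ω = 149.6250×27/69 = 58.5489 rpm, dir flips to +; running = +58.5489

+58.5489 rpm (same as input, |ω| = 58.5489 rpm)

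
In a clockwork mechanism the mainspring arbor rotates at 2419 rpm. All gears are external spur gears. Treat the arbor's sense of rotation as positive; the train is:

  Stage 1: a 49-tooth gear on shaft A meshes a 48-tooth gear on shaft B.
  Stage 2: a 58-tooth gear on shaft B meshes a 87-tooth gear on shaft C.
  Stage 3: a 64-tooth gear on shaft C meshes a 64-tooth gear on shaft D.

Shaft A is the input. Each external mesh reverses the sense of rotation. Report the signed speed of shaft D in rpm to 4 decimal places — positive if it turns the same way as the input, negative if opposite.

-1646.2639 rpm (opposite to input, |ω| = 1646.2639 rpm)

Stage 1 [49T→48T]: ω = 2419.0000×49/48 = 2469.3958 rpm, dir flips to −; running = −2469.3958
Stage 2 [58T→87T]: ω = 2469.3958×58/87 = 1646.2639 rpm, dir flips to +; running = +1646.2639
Stage 3 [64T→64T]: ω = 1646.2639×64/64 = 1646.2639 rpm, dir flips to −; running = −1646.2639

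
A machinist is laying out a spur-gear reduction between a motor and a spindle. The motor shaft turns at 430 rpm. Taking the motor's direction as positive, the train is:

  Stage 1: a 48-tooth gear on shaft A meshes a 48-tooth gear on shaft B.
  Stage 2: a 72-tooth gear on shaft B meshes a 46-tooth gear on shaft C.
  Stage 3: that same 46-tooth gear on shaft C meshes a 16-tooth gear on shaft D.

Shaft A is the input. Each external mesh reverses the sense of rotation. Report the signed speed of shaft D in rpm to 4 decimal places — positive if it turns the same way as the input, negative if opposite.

-1935.0000 rpm (opposite to input, |ω| = 1935.0000 rpm)

Stage 1 [48T→48T]: ω = 430.0000×48/48 = 430.0000 rpm, dir flips to −; running = −430.0000
Stage 2 [72T→46T]: ω = 430.0000×72/46 = 673.0435 rpm, dir flips to +; running = +673.0435
Stage 3 [46T→16T]: ω = 673.0435×46/16 = 1935.0000 rpm, dir flips to −; running = −1935.0000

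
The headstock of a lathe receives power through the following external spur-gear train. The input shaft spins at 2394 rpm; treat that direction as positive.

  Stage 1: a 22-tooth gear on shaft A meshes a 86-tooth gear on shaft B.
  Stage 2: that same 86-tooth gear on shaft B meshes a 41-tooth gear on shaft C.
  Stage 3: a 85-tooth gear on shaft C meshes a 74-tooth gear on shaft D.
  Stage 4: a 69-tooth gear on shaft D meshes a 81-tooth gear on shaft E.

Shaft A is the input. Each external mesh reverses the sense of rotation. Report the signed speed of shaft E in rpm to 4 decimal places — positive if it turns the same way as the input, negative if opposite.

+1256.9391 rpm (same as input, |ω| = 1256.9391 rpm)

Stage 1 [22T→86T]: ω = 2394.0000×22/86 = 612.4186 rpm, dir flips to −; running = −612.4186
Stage 2 [86T→41T]: ω = 612.4186×86/41 = 1284.5854 rpm, dir flips to +; running = +1284.5854
Stage 3 [85T→74T]: ω = 1284.5854×85/74 = 1475.5372 rpm, dir flips to −; running = −1475.5372
Stage 4 [69T→81T]: ω = 1475.5372×69/81 = 1256.9391 rpm, dir flips to +; running = +1256.9391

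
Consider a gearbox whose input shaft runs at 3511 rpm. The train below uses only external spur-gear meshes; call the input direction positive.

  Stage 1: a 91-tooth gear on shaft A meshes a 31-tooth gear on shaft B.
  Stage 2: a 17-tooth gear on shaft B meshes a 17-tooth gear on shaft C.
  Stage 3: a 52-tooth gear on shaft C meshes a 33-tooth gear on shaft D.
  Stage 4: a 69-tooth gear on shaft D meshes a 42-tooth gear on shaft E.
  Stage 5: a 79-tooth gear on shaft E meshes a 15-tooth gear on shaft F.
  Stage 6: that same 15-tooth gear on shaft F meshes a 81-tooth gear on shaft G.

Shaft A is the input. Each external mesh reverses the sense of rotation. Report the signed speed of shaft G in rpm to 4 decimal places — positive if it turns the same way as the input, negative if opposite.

+26022.0678 rpm (same as input, |ω| = 26022.0678 rpm)

Stage 1 [91T→31T]: ω = 3511.0000×91/31 = 10306.4839 rpm, dir flips to −; running = −10306.4839
Stage 2 [17T→17T]: ω = 10306.4839×17/17 = 10306.4839 rpm, dir flips to +; running = +10306.4839
Stage 3 [52T→33T]: ω = 10306.4839×52/33 = 16240.5200 rpm, dir flips to −; running = −16240.5200
Stage 4 [69T→42T]: ω = 16240.5200×69/42 = 26680.8543 rpm, dir flips to +; running = +26680.8543
Stage 5 [79T→15T]: ω = 26680.8543×79/15 = 140519.1662 rpm, dir flips to −; running = −140519.1662
Stage 6 [15T→81T]: ω = 140519.1662×15/81 = 26022.0678 rpm, dir flips to +; running = +26022.0678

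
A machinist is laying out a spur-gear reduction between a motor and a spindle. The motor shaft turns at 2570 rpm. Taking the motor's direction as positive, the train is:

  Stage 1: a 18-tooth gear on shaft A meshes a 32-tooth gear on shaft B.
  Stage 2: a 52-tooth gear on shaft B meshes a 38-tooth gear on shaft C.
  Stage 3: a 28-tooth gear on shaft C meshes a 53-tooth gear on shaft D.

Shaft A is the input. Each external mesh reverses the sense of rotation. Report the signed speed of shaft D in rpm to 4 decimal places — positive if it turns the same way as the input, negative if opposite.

-1045.0993 rpm (opposite to input, |ω| = 1045.0993 rpm)

Stage 1 [18T→32T]: ω = 2570.0000×18/32 = 1445.6250 rpm, dir flips to −; running = −1445.6250
Stage 2 [52T→38T]: ω = 1445.6250×52/38 = 1978.2237 rpm, dir flips to +; running = +1978.2237
Stage 3 [28T→53T]: ω = 1978.2237×28/53 = 1045.0993 rpm, dir flips to −; running = −1045.0993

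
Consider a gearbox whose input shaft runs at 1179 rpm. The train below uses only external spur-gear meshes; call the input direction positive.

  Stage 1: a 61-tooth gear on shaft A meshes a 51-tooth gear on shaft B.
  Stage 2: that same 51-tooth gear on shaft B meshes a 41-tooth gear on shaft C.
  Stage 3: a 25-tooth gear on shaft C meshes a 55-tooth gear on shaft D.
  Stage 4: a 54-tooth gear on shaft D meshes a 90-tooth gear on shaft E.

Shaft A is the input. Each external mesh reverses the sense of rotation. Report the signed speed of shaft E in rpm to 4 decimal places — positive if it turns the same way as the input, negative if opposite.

+478.3969 rpm (same as input, |ω| = 478.3969 rpm)

Stage 1 [61T→51T]: ω = 1179.0000×61/51 = 1410.1765 rpm, dir flips to −; running = −1410.1765
Stage 2 [51T→41T]: ω = 1410.1765×51/41 = 1754.1220 rpm, dir flips to +; running = +1754.1220
Stage 3 [25T→55T]: ω = 1754.1220×25/55 = 797.3282 rpm, dir flips to −; running = −797.3282
Stage 4 [54T→90T]: ω = 797.3282×54/90 = 478.3969 rpm, dir flips to +; running = +478.3969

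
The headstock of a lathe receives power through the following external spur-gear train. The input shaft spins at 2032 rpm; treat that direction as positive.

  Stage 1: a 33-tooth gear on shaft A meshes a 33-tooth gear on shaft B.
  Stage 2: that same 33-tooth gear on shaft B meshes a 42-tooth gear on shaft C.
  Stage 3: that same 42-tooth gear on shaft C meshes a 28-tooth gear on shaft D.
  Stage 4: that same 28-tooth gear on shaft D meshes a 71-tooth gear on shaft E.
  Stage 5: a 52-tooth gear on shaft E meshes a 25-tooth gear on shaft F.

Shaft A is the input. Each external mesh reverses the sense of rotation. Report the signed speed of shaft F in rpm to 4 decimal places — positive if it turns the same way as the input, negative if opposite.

-1964.4575 rpm (opposite to input, |ω| = 1964.4575 rpm)

Stage 1 [33T→33T]: ω = 2032.0000×33/33 = 2032.0000 rpm, dir flips to −; running = −2032.0000
Stage 2 [33T→42T]: ω = 2032.0000×33/42 = 1596.5714 rpm, dir flips to +; running = +1596.5714
Stage 3 [42T→28T]: ω = 1596.5714×42/28 = 2394.8571 rpm, dir flips to −; running = −2394.8571
Stage 4 [28T→71T]: ω = 2394.8571×28/71 = 944.4507 rpm, dir flips to +; running = +944.4507
Stage 5 [52T→25T]: ω = 944.4507×52/25 = 1964.4575 rpm, dir flips to −; running = −1964.4575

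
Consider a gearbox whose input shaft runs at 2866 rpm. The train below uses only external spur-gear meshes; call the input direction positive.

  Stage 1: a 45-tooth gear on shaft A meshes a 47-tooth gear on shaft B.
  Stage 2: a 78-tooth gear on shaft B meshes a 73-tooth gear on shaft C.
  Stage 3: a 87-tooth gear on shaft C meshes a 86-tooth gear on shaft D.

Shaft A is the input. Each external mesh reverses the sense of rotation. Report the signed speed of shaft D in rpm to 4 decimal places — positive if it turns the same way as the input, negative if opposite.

Stage 1 [45T→47T]: ω = 2866.0000×45/47 = 2744.0426 rpm, dir flips to −; running = −2744.0426
Stage 2 [78T→73T]: ω = 2744.0426×78/73 = 2931.9907 rpm, dir flips to +; running = +2931.9907
Stage 3 [87T→86T]: ω = 2931.9907×87/86 = 2966.0836 rpm, dir flips to −; running = −2966.0836

-2966.0836 rpm (opposite to input, |ω| = 2966.0836 rpm)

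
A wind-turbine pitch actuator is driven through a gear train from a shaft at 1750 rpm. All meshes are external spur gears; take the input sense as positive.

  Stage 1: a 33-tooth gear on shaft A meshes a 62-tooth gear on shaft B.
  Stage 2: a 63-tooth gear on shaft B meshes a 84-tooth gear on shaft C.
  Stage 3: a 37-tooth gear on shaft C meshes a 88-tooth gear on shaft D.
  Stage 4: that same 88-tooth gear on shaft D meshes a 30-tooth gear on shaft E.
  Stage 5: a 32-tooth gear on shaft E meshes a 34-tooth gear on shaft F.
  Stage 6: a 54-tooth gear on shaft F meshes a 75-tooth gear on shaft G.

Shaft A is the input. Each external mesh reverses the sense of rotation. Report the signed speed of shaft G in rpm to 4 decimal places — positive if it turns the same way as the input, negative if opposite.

+583.8558 rpm (same as input, |ω| = 583.8558 rpm)

Stage 1 [33T→62T]: ω = 1750.0000×33/62 = 931.4516 rpm, dir flips to −; running = −931.4516
Stage 2 [63T→84T]: ω = 931.4516×63/84 = 698.5887 rpm, dir flips to +; running = +698.5887
Stage 3 [37T→88T]: ω = 698.5887×37/88 = 293.7248 rpm, dir flips to −; running = −293.7248
Stage 4 [88T→30T]: ω = 293.7248×88/30 = 861.5927 rpm, dir flips to +; running = +861.5927
Stage 5 [32T→34T]: ω = 861.5927×32/34 = 810.9108 rpm, dir flips to −; running = −810.9108
Stage 6 [54T→75T]: ω = 810.9108×54/75 = 583.8558 rpm, dir flips to +; running = +583.8558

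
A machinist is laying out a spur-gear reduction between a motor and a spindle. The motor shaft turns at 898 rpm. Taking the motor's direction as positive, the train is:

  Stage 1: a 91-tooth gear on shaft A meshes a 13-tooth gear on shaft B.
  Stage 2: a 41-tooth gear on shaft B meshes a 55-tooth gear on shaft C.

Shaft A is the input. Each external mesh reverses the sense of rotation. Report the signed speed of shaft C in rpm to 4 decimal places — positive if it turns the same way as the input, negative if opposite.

+4685.9273 rpm (same as input, |ω| = 4685.9273 rpm)

Stage 1 [91T→13T]: ω = 898.0000×91/13 = 6286.0000 rpm, dir flips to −; running = −6286.0000
Stage 2 [41T→55T]: ω = 6286.0000×41/55 = 4685.9273 rpm, dir flips to +; running = +4685.9273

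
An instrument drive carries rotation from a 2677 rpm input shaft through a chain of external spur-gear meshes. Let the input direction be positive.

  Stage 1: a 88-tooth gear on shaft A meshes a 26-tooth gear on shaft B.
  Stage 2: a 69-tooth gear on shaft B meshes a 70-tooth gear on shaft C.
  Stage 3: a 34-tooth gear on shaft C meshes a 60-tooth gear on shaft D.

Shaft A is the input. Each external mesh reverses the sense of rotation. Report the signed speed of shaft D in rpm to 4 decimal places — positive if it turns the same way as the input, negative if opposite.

Stage 1 [88T→26T]: ω = 2677.0000×88/26 = 9060.6154 rpm, dir flips to −; running = −9060.6154
Stage 2 [69T→70T]: ω = 9060.6154×69/70 = 8931.1780 rpm, dir flips to +; running = +8931.1780
Stage 3 [34T→60T]: ω = 8931.1780×34/60 = 5061.0009 rpm, dir flips to −; running = −5061.0009

-5061.0009 rpm (opposite to input, |ω| = 5061.0009 rpm)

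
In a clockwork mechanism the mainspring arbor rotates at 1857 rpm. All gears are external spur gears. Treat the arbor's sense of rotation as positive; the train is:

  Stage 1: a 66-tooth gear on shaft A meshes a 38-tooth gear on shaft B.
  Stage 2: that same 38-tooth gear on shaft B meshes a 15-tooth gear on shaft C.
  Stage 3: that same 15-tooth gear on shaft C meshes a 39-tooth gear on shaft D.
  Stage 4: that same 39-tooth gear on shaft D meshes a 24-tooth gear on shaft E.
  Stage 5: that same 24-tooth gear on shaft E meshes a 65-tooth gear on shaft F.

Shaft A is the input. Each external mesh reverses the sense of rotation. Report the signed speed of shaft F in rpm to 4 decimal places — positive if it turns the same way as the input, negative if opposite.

-1885.5692 rpm (opposite to input, |ω| = 1885.5692 rpm)

Stage 1 [66T→38T]: ω = 1857.0000×66/38 = 3225.3158 rpm, dir flips to −; running = −3225.3158
Stage 2 [38T→15T]: ω = 3225.3158×38/15 = 8170.8000 rpm, dir flips to +; running = +8170.8000
Stage 3 [15T→39T]: ω = 8170.8000×15/39 = 3142.6154 rpm, dir flips to −; running = −3142.6154
Stage 4 [39T→24T]: ω = 3142.6154×39/24 = 5106.7500 rpm, dir flips to +; running = +5106.7500
Stage 5 [24T→65T]: ω = 5106.7500×24/65 = 1885.5692 rpm, dir flips to −; running = −1885.5692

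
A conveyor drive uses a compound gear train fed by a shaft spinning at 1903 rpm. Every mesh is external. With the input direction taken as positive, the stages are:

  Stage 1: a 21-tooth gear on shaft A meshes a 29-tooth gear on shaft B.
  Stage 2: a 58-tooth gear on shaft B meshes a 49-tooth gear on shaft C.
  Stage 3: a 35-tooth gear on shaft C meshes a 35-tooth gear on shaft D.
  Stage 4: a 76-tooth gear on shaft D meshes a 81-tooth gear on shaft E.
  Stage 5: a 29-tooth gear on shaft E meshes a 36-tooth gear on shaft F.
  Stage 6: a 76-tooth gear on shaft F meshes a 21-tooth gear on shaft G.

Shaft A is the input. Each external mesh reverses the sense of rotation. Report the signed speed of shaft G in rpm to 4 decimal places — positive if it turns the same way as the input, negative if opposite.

+4461.8027 rpm (same as input, |ω| = 4461.8027 rpm)

Stage 1 [21T→29T]: ω = 1903.0000×21/29 = 1378.0345 rpm, dir flips to −; running = −1378.0345
Stage 2 [58T→49T]: ω = 1378.0345×58/49 = 1631.1429 rpm, dir flips to +; running = +1631.1429
Stage 3 [35T→35T]: ω = 1631.1429×35/35 = 1631.1429 rpm, dir flips to −; running = −1631.1429
Stage 4 [76T→81T]: ω = 1631.1429×76/81 = 1530.4550 rpm, dir flips to +; running = +1530.4550
Stage 5 [29T→36T]: ω = 1530.4550×29/36 = 1232.8665 rpm, dir flips to −; running = −1232.8665
Stage 6 [76T→21T]: ω = 1232.8665×76/21 = 4461.8027 rpm, dir flips to +; running = +4461.8027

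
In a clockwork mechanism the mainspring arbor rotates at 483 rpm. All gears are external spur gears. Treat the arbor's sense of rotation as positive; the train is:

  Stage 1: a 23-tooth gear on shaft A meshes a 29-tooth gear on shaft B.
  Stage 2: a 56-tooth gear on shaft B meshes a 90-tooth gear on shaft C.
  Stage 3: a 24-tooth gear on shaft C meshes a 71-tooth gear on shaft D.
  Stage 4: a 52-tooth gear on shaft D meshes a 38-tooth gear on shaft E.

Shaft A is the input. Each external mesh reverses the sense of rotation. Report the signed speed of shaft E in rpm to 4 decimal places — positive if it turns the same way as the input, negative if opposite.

Stage 1 [23T→29T]: ω = 483.0000×23/29 = 383.0690 rpm, dir flips to −; running = −383.0690
Stage 2 [56T→90T]: ω = 383.0690×56/90 = 238.3540 rpm, dir flips to +; running = +238.3540
Stage 3 [24T→71T]: ω = 238.3540×24/71 = 80.5704 rpm, dir flips to −; running = −80.5704
Stage 4 [52T→38T]: ω = 80.5704×52/38 = 110.2542 rpm, dir flips to +; running = +110.2542

+110.2542 rpm (same as input, |ω| = 110.2542 rpm)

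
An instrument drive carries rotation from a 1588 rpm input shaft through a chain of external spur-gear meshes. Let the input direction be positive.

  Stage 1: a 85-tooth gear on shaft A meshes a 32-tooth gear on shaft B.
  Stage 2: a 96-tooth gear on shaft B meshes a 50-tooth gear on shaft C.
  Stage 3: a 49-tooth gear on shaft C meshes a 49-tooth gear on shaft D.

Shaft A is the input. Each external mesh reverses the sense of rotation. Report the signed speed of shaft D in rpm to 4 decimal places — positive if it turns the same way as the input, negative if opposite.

-8098.8000 rpm (opposite to input, |ω| = 8098.8000 rpm)

Stage 1 [85T→32T]: ω = 1588.0000×85/32 = 4218.1250 rpm, dir flips to −; running = −4218.1250
Stage 2 [96T→50T]: ω = 4218.1250×96/50 = 8098.8000 rpm, dir flips to +; running = +8098.8000
Stage 3 [49T→49T]: ω = 8098.8000×49/49 = 8098.8000 rpm, dir flips to −; running = −8098.8000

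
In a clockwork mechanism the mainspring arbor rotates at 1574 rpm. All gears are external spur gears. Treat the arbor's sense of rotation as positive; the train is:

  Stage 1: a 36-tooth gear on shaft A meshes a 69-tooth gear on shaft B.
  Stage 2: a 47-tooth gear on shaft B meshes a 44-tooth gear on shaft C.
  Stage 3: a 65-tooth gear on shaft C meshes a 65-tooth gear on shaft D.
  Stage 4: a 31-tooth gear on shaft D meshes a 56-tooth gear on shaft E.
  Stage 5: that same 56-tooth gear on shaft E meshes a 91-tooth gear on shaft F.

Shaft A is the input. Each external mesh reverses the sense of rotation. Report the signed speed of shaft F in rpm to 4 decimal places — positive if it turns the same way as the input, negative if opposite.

-298.8296 rpm (opposite to input, |ω| = 298.8296 rpm)

Stage 1 [36T→69T]: ω = 1574.0000×36/69 = 821.2174 rpm, dir flips to −; running = −821.2174
Stage 2 [47T→44T]: ω = 821.2174×47/44 = 877.2095 rpm, dir flips to +; running = +877.2095
Stage 3 [65T→65T]: ω = 877.2095×65/65 = 877.2095 rpm, dir flips to −; running = −877.2095
Stage 4 [31T→56T]: ω = 877.2095×31/56 = 485.5981 rpm, dir flips to +; running = +485.5981
Stage 5 [56T→91T]: ω = 485.5981×56/91 = 298.8296 rpm, dir flips to −; running = −298.8296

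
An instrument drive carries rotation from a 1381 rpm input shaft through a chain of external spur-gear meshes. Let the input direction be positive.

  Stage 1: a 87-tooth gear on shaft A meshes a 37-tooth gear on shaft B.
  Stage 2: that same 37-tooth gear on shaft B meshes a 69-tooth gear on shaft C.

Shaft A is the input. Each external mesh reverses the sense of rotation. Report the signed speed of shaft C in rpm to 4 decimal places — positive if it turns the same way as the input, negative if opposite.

+1741.2609 rpm (same as input, |ω| = 1741.2609 rpm)

Stage 1 [87T→37T]: ω = 1381.0000×87/37 = 3247.2162 rpm, dir flips to −; running = −3247.2162
Stage 2 [37T→69T]: ω = 3247.2162×37/69 = 1741.2609 rpm, dir flips to +; running = +1741.2609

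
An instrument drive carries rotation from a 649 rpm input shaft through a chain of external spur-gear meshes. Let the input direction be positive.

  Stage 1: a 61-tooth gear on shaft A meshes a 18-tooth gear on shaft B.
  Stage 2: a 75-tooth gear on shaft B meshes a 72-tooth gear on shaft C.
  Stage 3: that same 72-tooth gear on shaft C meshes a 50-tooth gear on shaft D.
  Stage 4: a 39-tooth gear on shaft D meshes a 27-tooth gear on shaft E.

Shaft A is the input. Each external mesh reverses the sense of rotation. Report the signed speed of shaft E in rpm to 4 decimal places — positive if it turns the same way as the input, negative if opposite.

Stage 1 [61T→18T]: ω = 649.0000×61/18 = 2199.3889 rpm, dir flips to −; running = −2199.3889
Stage 2 [75T→72T]: ω = 2199.3889×75/72 = 2291.0301 rpm, dir flips to +; running = +2291.0301
Stage 3 [72T→50T]: ω = 2291.0301×72/50 = 3299.0833 rpm, dir flips to −; running = −3299.0833
Stage 4 [39T→27T]: ω = 3299.0833×39/27 = 4765.3426 rpm, dir flips to +; running = +4765.3426

+4765.3426 rpm (same as input, |ω| = 4765.3426 rpm)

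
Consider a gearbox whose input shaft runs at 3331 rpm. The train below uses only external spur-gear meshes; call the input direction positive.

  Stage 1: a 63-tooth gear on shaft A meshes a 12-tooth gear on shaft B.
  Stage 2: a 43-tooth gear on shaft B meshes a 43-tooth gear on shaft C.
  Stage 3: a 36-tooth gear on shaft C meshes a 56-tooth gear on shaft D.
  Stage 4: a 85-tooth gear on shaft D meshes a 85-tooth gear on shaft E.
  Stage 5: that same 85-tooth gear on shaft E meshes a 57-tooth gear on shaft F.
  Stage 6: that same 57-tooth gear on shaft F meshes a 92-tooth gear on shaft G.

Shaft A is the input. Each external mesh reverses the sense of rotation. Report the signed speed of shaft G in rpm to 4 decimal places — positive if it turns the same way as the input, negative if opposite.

+10386.7459 rpm (same as input, |ω| = 10386.7459 rpm)

Stage 1 [63T→12T]: ω = 3331.0000×63/12 = 17487.7500 rpm, dir flips to −; running = −17487.7500
Stage 2 [43T→43T]: ω = 17487.7500×43/43 = 17487.7500 rpm, dir flips to +; running = +17487.7500
Stage 3 [36T→56T]: ω = 17487.7500×36/56 = 11242.1250 rpm, dir flips to −; running = −11242.1250
Stage 4 [85T→85T]: ω = 11242.1250×85/85 = 11242.1250 rpm, dir flips to +; running = +11242.1250
Stage 5 [85T→57T]: ω = 11242.1250×85/57 = 16764.5724 rpm, dir flips to −; running = −16764.5724
Stage 6 [57T→92T]: ω = 16764.5724×57/92 = 10386.7459 rpm, dir flips to +; running = +10386.7459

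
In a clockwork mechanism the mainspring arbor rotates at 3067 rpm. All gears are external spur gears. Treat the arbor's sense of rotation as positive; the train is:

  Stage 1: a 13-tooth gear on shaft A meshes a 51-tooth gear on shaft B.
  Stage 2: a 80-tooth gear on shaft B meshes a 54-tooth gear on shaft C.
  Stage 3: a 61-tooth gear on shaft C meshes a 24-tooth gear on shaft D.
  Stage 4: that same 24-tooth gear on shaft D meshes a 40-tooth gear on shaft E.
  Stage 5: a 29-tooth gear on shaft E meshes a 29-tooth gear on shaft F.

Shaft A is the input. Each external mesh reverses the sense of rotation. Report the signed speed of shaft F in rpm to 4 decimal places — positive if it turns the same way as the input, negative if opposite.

Stage 1 [13T→51T]: ω = 3067.0000×13/51 = 781.7843 rpm, dir flips to −; running = −781.7843
Stage 2 [80T→54T]: ω = 781.7843×80/54 = 1158.1990 rpm, dir flips to +; running = +1158.1990
Stage 3 [61T→24T]: ω = 1158.1990×61/24 = 2943.7557 rpm, dir flips to −; running = −2943.7557
Stage 4 [24T→40T]: ω = 2943.7557×24/40 = 1766.2534 rpm, dir flips to +; running = +1766.2534
Stage 5 [29T→29T]: ω = 1766.2534×29/29 = 1766.2534 rpm, dir flips to −; running = −1766.2534

-1766.2534 rpm (opposite to input, |ω| = 1766.2534 rpm)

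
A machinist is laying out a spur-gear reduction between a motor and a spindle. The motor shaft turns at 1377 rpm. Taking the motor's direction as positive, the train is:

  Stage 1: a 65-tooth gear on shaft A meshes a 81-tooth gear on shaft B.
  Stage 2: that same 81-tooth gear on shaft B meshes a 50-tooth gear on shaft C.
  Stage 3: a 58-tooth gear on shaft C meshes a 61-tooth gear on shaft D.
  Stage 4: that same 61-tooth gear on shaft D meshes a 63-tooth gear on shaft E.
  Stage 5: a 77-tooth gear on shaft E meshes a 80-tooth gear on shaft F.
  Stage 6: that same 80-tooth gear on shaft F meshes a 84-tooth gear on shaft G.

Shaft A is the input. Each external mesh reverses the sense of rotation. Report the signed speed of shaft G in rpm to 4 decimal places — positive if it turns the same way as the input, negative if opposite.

+1510.6929 rpm (same as input, |ω| = 1510.6929 rpm)

Stage 1 [65T→81T]: ω = 1377.0000×65/81 = 1105.0000 rpm, dir flips to −; running = −1105.0000
Stage 2 [81T→50T]: ω = 1105.0000×81/50 = 1790.1000 rpm, dir flips to +; running = +1790.1000
Stage 3 [58T→61T]: ω = 1790.1000×58/61 = 1702.0623 rpm, dir flips to −; running = −1702.0623
Stage 4 [61T→63T]: ω = 1702.0623×61/63 = 1648.0286 rpm, dir flips to +; running = +1648.0286
Stage 5 [77T→80T]: ω = 1648.0286×77/80 = 1586.2275 rpm, dir flips to −; running = −1586.2275
Stage 6 [80T→84T]: ω = 1586.2275×80/84 = 1510.6929 rpm, dir flips to +; running = +1510.6929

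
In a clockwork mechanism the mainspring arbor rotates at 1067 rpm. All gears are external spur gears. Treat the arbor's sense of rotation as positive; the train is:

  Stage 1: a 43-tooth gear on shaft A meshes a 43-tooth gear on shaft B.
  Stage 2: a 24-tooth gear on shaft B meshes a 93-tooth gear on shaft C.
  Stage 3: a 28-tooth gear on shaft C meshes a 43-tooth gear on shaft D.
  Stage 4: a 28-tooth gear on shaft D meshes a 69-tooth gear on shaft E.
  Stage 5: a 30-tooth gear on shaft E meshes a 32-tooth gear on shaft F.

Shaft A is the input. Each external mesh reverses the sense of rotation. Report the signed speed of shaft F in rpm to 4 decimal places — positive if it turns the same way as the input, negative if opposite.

Stage 1 [43T→43T]: ω = 1067.0000×43/43 = 1067.0000 rpm, dir flips to −; running = −1067.0000
Stage 2 [24T→93T]: ω = 1067.0000×24/93 = 275.3548 rpm, dir flips to +; running = +275.3548
Stage 3 [28T→43T]: ω = 275.3548×28/43 = 179.3008 rpm, dir flips to −; running = −179.3008
Stage 4 [28T→69T]: ω = 179.3008×28/69 = 72.7598 rpm, dir flips to +; running = +72.7598
Stage 5 [30T→32T]: ω = 72.7598×30/32 = 68.2123 rpm, dir flips to −; running = −68.2123

-68.2123 rpm (opposite to input, |ω| = 68.2123 rpm)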